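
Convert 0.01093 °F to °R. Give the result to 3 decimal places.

°R = °F + 459.67.
Applying the formula gives 459.681 °R.

459.681 °R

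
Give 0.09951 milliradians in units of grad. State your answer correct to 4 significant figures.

1 milliradian = 0.0636620 gradians.
0.09951 × 0.0636620 ≈ 0.006335 grad.

0.006335 grad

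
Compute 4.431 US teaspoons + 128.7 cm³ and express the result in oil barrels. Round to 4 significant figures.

0.0009469 oil barrels

4.431 US tsp = 0.000137370 bbl and 128.7 cm³ = 0.000809499 bbl.
0.000137370 + 0.000809499 ≈ 0.0009469 bbl.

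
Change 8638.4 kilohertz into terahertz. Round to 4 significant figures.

8.638e-6 terahertz

1 kilohertz = 1.00000e-9 terahertz.
8638.4 × 1.00000e-9 ≈ 8.638e-6 THz.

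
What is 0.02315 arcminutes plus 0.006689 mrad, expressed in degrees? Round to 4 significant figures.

0.0007691 °

0.02315 arcmin = 0.000385833 ° and 0.006689 mrad = 0.000383251 °.
0.000385833 + 0.000383251 ≈ 0.0007691 °.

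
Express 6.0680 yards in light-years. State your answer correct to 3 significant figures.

1 yd = 9.66522e-17 light-years.
Then 6.0680 × 9.66522e-17 ≈ 5.86e-16 ly.

5.86e-16 light-years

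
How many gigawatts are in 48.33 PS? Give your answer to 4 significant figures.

3.555 × 10^-5 GW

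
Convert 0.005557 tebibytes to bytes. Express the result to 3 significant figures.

6.11e+9 bytes

1 TiB = 1.09951e+12 bytes.
So 0.005557 × 1.09951e+12 ≈ 6.11e+9 B.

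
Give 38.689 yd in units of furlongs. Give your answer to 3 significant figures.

1 yard = 0.00454545 furlong.
Then 38.689 × 0.00454545 ≈ 0.176 furlong.

0.176 furlong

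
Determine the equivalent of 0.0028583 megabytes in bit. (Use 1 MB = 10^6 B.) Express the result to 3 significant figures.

22900 bit

1 MB = 8.00000 × 10^6 bits.
0.0028583 × 8.00000 × 10^6 ≈ 22900 bit.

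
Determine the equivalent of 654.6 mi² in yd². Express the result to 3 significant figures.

2.03e+9 yd²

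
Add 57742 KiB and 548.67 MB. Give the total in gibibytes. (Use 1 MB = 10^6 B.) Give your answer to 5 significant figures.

0.56606 GiB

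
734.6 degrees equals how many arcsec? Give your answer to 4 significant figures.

2.645 × 10^6 arcseconds

1 ° = 3600.00 arcsec.
So 734.6 × 3600.00 ≈ 2.645 × 10^6 arcsec.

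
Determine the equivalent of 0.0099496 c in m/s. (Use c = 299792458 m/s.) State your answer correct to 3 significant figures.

2.98e+6 meters per second

1 c = 2.99792e+8 m/s.
Thus 0.0099496 × 2.99792e+8 ≈ 2.98e+6 m/s.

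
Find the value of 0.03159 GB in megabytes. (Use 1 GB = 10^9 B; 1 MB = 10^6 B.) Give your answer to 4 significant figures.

1 gigabyte = 1000.00 MB.
0.03159 × 1000.00 ≈ 31.59 MB.

31.59 MB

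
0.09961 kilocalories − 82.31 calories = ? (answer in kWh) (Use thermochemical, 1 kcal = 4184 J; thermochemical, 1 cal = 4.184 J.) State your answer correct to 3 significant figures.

2.01e-5 kWh

0.09961 kcal = 0.000115769 kWh and 82.31 cal = 9.56625e-5 kWh.
0.000115769 − 9.56625e-5 ≈ 2.01e-5 kWh.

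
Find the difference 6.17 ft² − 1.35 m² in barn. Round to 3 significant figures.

-7.77e+27 barns

6.17 ft² = 5.73212e+27 barn and 1.35 m² = 1.35000e+28 barn.
5.73212e+27 − 1.35000e+28 ≈ -7.77e+27 barn.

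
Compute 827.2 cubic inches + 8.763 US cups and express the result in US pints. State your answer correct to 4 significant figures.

33.03 US pints

827.2 in³ = 28.6476 US pt and 8.763 US cup = 4.38150 US pt.
28.6476 + 4.38150 ≈ 33.03 US pt.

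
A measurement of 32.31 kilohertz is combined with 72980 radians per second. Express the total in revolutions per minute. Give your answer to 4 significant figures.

32.31 kHz = 1.93860 × 10^6 rpm and 72980 rad/s = 696908 rpm.
1.93860 × 10^6 + 696908 ≈ 2.636 × 10^6 rpm.

2.636 × 10^6 revolutions per minute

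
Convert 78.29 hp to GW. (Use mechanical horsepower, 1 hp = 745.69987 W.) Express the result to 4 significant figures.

1 hp = 7.45700 × 10^-7 GW.
Thus 78.29 × 7.45700 × 10^-7 ≈ 5.838 × 10^-5 GW.

5.838 × 10^-5 GW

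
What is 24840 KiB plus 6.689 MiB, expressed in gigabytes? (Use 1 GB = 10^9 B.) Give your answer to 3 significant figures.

0.0325 GB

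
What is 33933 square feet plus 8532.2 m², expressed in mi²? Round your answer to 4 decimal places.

0.0045 mi²

33933 ft² = 0.00121718 mi² and 8532.2 m² = 0.00329430 mi².
0.00121718 + 0.00329430 ≈ 0.0045 mi².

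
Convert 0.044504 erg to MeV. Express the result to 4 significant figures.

27780 megaelectronvolts

1 erg = 624151 megaelectronvolts.
Thus 0.044504 × 624151 ≈ 27780 MeV.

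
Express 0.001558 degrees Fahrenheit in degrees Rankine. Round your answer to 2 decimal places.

459.67 °R

°R = °F + 459.67.
Applying the formula gives 459.67 °R.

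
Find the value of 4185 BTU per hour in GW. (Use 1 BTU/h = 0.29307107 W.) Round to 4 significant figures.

1.227 × 10^-6 gigawatts

1 BTU per hour = 2.93071 × 10^-10 GW.
Then 4185 × 2.93071 × 10^-10 ≈ 1.227 × 10^-6 GW.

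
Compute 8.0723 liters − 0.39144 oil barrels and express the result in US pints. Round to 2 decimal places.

8.0723 L = 17.0598 US pt and 0.39144 bbl = 131.524 US pt.
17.0598 − 131.524 ≈ -114.46 US pt.

-114.46 US pt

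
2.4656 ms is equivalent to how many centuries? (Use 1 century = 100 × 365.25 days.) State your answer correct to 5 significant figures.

7.8130 × 10^-13 century

1 millisecond = 3.16881 × 10^-13 centuries.
Thus 2.4656 × 3.16881 × 10^-13 ≈ 7.8130 × 10^-13 century.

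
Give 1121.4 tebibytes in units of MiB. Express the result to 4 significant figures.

1 tebibyte = 1.04858e+6 MiB.
So 1121.4 × 1.04858e+6 ≈ 1.176e+9 MiB.

1.176e+9 mebibytes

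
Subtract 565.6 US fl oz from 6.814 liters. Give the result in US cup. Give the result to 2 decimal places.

6.814 L = 28.8011 US cup and 565.6 US fl oz = 70.7000 US cup.
28.8011 − 70.7000 ≈ -41.90 US cup.

-41.90 US cup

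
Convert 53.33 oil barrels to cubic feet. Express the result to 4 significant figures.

299.4 ft³

1 oil barrel = 5.61458 cubic feet.
So 53.33 × 5.61458 ≈ 299.4 ft³.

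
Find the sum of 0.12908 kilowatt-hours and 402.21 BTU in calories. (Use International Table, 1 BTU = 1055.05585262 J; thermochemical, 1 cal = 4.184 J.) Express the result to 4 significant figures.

212500 calories

0.12908 kWh = 111063 cal and 402.21 BTU = 101423 cal.
111063 + 101423 ≈ 212500 cal.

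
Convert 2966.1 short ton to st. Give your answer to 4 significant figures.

1 short ton = 142.857 stone.
Then 2966.1 × 142.857 ≈ 423700 st.

423700 st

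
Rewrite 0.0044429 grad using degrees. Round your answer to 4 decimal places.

0.0040 °

1 grad = 0.900000 degrees.
0.0044429 × 0.900000 ≈ 0.0040 °.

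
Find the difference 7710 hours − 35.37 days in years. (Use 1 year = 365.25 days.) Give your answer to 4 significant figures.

7710 h = 0.879535 yr and 35.37 d = 0.0968378 yr.
0.879535 − 0.0968378 ≈ 0.7827 yr.

0.7827 years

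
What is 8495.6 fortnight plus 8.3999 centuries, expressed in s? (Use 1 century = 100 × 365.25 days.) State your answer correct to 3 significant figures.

8495.6 fortnight = 1.02763e+10 s and 8.3999 century = 2.65081e+10 s.
1.02763e+10 + 2.65081e+10 ≈ 3.68e+10 s.

3.68e+10 s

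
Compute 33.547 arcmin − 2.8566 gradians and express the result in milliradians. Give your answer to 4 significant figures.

-35.11 mrad

33.547 arcmin = 9.75843 mrad and 2.8566 grad = 44.8714 mrad.
9.75843 − 44.8714 ≈ -35.11 mrad.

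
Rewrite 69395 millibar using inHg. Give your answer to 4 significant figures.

2049 inHg

1 millibar = 0.0295300 inches of mercury.
Thus 69395 × 0.0295300 ≈ 2049 inHg.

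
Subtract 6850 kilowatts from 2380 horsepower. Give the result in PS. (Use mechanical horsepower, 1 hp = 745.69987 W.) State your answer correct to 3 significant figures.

-6900 PS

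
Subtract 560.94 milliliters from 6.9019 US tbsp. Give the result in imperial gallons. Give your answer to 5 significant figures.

-0.10094 imp gal

6.9019 US tbsp = 0.0224494 imp gal and 560.94 mL = 0.123390 imp gal.
0.0224494 − 0.123390 ≈ -0.10094 imp gal.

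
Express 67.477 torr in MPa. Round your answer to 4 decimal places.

0.0090 MPa

1 torr = 0.000133322 megapascals.
So 67.477 × 0.000133322 ≈ 0.0090 MPa.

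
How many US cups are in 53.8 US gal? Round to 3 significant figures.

1 US gallon = 16.0000 US cups.
Then 53.8 × 16.0000 ≈ 861 US cup.

861 US cups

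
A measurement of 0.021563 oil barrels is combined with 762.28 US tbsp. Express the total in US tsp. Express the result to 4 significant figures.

2982 US tsp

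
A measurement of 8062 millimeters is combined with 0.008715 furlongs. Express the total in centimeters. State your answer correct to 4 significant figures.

8062 mm = 806.200 cm and 0.008715 furlong = 175.318 cm.
806.200 + 175.318 ≈ 981.5 cm.

981.5 cm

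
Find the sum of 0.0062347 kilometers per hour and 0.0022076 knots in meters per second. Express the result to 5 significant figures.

0.0028675 meters per second

0.0062347 km/h = 0.001731861 m/s and 0.0022076 kn = 0.001135688 m/s.
0.001731861 + 0.001135688 ≈ 0.0028675 m/s.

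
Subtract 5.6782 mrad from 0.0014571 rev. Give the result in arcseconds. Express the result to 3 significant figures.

717 arcseconds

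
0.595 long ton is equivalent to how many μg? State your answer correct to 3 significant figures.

6.05 × 10^11 μg

1 long ton = 1.01605 × 10^12 micrograms.
So 0.595 × 1.01605 × 10^12 ≈ 6.05 × 10^11 μg.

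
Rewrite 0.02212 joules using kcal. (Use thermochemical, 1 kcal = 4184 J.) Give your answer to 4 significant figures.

1 joule = 0.000239006 kcal.
0.02212 × 0.000239006 ≈ 5.287 × 10^-6 kcal.

5.287 × 10^-6 kcal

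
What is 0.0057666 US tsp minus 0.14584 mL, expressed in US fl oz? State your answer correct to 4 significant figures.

0.0057666 US tsp = 0.000961100 US fl oz and 0.14584 mL = 0.00493144 US fl oz.
0.000961100 − 0.00493144 ≈ -0.003970 US fl oz.

-0.003970 US fl oz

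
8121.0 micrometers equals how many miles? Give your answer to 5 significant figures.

1 μm = 6.21371 × 10^-10 mi.
Thus 8121.0 × 6.21371 × 10^-10 ≈ 5.0462 × 10^-6 mi.

5.0462 × 10^-6 mi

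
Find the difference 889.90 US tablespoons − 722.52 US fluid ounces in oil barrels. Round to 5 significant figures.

-0.051631 bbl

889.90 US tbsp = 0.0827660 bbl and 722.52 US fl oz = 0.134397 bbl.
0.0827660 − 0.134397 ≈ -0.051631 bbl.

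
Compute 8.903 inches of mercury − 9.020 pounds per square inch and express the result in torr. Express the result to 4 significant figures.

-240.3 torr

8.903 inHg = 226.136 torr and 9.020 psi = 466.469 torr.
226.136 − 466.469 ≈ -240.3 torr.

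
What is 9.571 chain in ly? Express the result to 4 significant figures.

1 chain = 2.12635 × 10^-15 ly.
9.571 × 2.12635 × 10^-15 ≈ 2.035 × 10^-14 ly.

2.035 × 10^-14 light-years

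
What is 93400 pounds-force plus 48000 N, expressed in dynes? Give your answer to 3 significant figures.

4.63e+10 dynes

93400 lbf = 4.15464e+10 dyn and 48000 N = 4.80000e+9 dyn.
4.15464e+10 + 4.80000e+9 ≈ 4.63e+10 dyn.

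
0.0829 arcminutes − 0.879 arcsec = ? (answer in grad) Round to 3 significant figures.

0.00126 grad

0.0829 arcmin = 0.00153519 grad and 0.879 arcsec = 0.000271296 grad.
0.00153519 − 0.000271296 ≈ 0.00126 grad.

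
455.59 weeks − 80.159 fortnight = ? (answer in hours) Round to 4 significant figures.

455.59 wk = 76539.1 h and 80.159 fortnight = 26933.4 h.
76539.1 − 26933.4 ≈ 49610 h.

49610 h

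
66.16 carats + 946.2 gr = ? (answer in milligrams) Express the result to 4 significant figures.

74540 milligrams

66.16 ct = 13232.0 mg and 946.2 gr = 61312.7 mg.
13232.0 + 61312.7 ≈ 74540 mg.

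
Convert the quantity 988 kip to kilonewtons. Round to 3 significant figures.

4390 kilonewtons

1 kip = 4.44822 kilonewtons.
Then 988 × 4.44822 ≈ 4390 kN.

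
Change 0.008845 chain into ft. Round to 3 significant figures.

0.584 ft

1 chain = 66.0000 feet.
0.008845 × 66.0000 ≈ 0.584 ft.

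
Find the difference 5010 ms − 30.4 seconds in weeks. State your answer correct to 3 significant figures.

5010 ms = 8.28373e-6 wk and 30.4 s = 5.02646e-5 wk.
8.28373e-6 − 5.02646e-5 ≈ -4.20e-5 wk.

-4.20e-5 weeks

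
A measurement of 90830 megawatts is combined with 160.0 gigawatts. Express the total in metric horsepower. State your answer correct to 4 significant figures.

90830 MW = 1.23494 × 10^8 PS and 160.0 GW = 2.17539 × 10^8 PS.
1.23494 × 10^8 + 2.17539 × 10^8 ≈ 3.410 × 10^8 PS.

3.410 × 10^8 metric horsepower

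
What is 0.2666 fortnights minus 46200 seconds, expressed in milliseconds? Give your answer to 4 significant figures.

0.2666 fortnight = 3.22479 × 10^8 ms and 46200 s = 4.62000 × 10^7 ms.
3.22479 × 10^8 − 4.62000 × 10^7 ≈ 2.763 × 10^8 ms.

2.763 × 10^8 milliseconds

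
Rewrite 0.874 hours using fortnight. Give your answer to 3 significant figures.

0.00260 fortnights

1 h = 0.00297619 fortnight.
0.874 × 0.00297619 ≈ 0.00260 fortnight.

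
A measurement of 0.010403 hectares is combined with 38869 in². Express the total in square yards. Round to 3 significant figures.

154 yd²

0.010403 ha = 124.419 yd² and 38869 in² = 29.9915 yd².
124.419 + 29.9915 ≈ 154 yd².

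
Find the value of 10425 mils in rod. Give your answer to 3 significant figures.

0.0527 rod

1 mil = 5.05051e-6 rod.
Thus 10425 × 5.05051e-6 ≈ 0.0527 rod.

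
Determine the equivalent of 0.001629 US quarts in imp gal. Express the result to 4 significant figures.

0.0003391 imp gal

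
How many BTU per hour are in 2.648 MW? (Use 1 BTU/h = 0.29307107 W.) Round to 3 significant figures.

9.04e+6 BTU per hour

1 megawatt = 3.41214e+6 BTU/h.
So 2.648 × 3.41214e+6 ≈ 9.04e+6 BTU/h.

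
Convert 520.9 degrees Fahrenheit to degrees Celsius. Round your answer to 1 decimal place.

271.6 °C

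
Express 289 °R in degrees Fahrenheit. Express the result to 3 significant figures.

°R = °F + 459.67.
Applying the formula gives -171 °F.

-171 degrees Fahrenheit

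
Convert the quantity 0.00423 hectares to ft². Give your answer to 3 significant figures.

455 ft²

1 hectare = 107639 ft².
Thus 0.00423 × 107639 ≈ 455 ft².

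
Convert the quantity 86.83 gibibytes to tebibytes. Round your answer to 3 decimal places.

1 GiB = 0.0009765625 TiB.
Thus 86.83 × 0.0009765625 ≈ 0.085 TiB.

0.085 tebibytes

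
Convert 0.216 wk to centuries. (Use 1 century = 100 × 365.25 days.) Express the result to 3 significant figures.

4.14e-5 century

1 week = 0.000191650 centuries.
So 0.216 × 0.000191650 ≈ 4.14e-5 century.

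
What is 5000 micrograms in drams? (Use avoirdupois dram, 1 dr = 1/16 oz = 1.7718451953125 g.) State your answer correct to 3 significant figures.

0.00282 dr

1 μg = 5.64383e-7 dr.
So 5000 × 5.64383e-7 ≈ 0.00282 dr.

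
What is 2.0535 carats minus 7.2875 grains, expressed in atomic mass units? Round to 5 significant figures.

-3.7049e+22 u

2.0535 ct = 2.4732932e+23 u and 7.2875 gr = 2.8437877e+23 u.
2.4732932e+23 − 2.8437877e+23 ≈ -3.7049e+22 u.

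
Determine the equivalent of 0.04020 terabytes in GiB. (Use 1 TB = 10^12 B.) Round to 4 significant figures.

37.44 GiB

1 TB = 931.323 GiB.
So 0.04020 × 931.323 ≈ 37.44 GiB.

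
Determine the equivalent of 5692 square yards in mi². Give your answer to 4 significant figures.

1 yd² = 3.22831e-7 square miles.
Then 5692 × 3.22831e-7 ≈ 0.001838 mi².

0.001838 mi²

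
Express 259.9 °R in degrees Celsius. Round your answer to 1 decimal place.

°R = (°C + 273.15) × 9/5.
Applying the formula gives -128.8 °C.

-128.8 °C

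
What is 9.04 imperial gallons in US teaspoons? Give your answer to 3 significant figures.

1 imp gal = 922.330 US tsp.
Thus 9.04 × 922.330 ≈ 8340 US tsp.

8340 US tsp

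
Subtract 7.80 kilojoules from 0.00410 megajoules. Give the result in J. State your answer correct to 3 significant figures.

-3700 J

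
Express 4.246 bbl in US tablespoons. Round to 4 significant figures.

45650 US tablespoons

1 oil barrel = 10752.0 US tbsp.
4.246 × 10752.0 ≈ 45650 US tbsp.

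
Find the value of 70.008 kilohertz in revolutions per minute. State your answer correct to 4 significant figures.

4.200 × 10^6 revolutions per minute

1 kHz = 60000.0 rpm.
So 70.008 × 60000.0 ≈ 4.200 × 10^6 rpm.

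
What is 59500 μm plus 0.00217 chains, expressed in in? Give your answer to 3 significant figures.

4.06 inches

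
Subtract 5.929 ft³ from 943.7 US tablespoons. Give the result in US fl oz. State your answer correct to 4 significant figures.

943.7 US tbsp = 471.850 US fl oz and 5.929 ft³ = 5677.06 US fl oz.
471.850 − 5677.06 ≈ -5205 US fl oz.

-5205 US fl oz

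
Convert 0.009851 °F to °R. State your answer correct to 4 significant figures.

°R = °F + 459.67.
Applying the formula gives 459.7 °R.

459.7 degrees Rankine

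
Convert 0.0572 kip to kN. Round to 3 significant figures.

1 kip = 4.44822 kN.
Then 0.0572 × 4.44822 ≈ 0.254 kN.

0.254 kN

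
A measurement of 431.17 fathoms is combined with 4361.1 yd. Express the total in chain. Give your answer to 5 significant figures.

237.43 chains

431.17 fathom = 39.1973 chain and 4361.1 yd = 198.232 chain.
39.1973 + 198.232 ≈ 237.43 chain.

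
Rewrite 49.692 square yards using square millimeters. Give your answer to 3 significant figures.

4.15e+7 mm²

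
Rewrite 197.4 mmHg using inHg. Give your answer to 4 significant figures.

7.772 inches of mercury

1 millimeter of mercury = 0.0393701 inHg.
Then 197.4 × 0.0393701 ≈ 7.772 inHg.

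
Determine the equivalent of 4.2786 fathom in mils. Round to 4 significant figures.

1 fathom = 72000.0 mil.
Then 4.2786 × 72000.0 ≈ 308100 mil.

308100 mils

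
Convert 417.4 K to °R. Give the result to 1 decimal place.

°R = K × 9/5.
Applying the formula gives 751.3 °R.

751.3 degrees Rankine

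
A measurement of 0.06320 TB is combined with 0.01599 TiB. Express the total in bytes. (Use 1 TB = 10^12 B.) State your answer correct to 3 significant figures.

8.08e+10 bytes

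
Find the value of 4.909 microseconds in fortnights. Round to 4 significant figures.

4.058e-12 fortnight

1 microsecond = 8.26720e-13 fortnights.
Then 4.909 × 8.26720e-13 ≈ 4.058e-12 fortnight.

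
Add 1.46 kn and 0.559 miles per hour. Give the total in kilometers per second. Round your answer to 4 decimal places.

1.46 kn = 0.000751089 km/s and 0.559 mph = 0.000249895 km/s.
0.000751089 + 0.000249895 ≈ 0.0010 km/s.

0.0010 km/s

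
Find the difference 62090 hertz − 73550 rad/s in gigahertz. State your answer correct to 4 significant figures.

5.038 × 10^-5 GHz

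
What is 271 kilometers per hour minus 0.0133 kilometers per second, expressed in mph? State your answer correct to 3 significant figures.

139 miles per hour

271 km/h = 168.392 mph and 0.0133 km/s = 29.7513 mph.
168.392 − 29.7513 ≈ 139 mph.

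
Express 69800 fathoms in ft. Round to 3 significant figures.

419000 feet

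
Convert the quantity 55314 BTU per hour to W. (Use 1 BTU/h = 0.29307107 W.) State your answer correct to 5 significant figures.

1 BTU per hour = 0.293071 watts.
Thus 55314 × 0.293071 ≈ 16211 W.

16211 W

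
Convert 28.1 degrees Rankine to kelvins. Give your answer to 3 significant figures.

°R = K × 9/5.
Applying the formula gives 15.6 K.

15.6 K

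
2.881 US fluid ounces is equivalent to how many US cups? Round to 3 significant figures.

1 US fluid ounce = 0.125000 US cup.
So 2.881 × 0.125000 ≈ 0.360 US cup.

0.360 US cups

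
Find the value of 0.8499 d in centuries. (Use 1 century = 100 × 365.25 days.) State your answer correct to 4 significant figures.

1 day = 2.73785 × 10^-5 century.
0.8499 × 2.73785 × 10^-5 ≈ 2.327 × 10^-5 century.

2.327 × 10^-5 century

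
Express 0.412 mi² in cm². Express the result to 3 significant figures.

1.07e+10 cm²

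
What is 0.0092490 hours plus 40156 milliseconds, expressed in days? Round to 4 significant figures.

0.0092490 h = 0.000385375 d and 40156 ms = 0.000464769 d.
0.000385375 + 0.000464769 ≈ 0.0008501 d.

0.0008501 days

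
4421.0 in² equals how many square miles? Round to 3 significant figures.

1.10e-6 square miles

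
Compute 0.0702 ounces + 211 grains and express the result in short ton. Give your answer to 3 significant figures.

0.0702 oz = 2.19375 × 10^-6 short ton and 211 gr = 1.50714 × 10^-5 short ton.
2.19375 × 10^-6 + 1.50714 × 10^-5 ≈ 1.73 × 10^-5 short ton.

1.73 × 10^-5 short tons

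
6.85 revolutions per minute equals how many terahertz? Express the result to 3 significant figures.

1 rpm = 1.66667 × 10^-14 THz.
6.85 × 1.66667 × 10^-14 ≈ 1.14 × 10^-13 THz.

1.14 × 10^-13 THz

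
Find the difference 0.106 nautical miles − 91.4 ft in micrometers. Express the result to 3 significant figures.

0.106 nmi = 1.96312 × 10^8 μm and 91.4 ft = 2.78587 × 10^7 μm.
1.96312 × 10^8 − 2.78587 × 10^7 ≈ 1.68 × 10^8 μm.

1.68 × 10^8 micrometers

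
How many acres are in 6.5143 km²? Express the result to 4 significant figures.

1 square kilometer = 247.105 acre.
Then 6.5143 × 247.105 ≈ 1610 acre.

1610 acres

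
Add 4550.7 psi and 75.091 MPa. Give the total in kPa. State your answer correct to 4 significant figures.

106500 kilopascals

4550.7 psi = 31376.0 kPa and 75.091 MPa = 75091.0 kPa.
31376.0 + 75091.0 ≈ 106500 kPa.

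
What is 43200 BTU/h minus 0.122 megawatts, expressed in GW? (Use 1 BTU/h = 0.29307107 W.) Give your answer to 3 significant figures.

-0.000109 gigawatts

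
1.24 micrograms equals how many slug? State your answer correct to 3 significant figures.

8.50 × 10^-11 slug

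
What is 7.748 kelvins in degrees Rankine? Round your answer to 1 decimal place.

°R = K × 9/5.
Applying the formula gives 13.9 °R.

13.9 degrees Rankine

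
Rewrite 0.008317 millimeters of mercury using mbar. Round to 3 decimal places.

0.011 millibar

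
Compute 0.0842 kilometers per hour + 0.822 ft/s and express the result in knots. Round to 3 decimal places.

0.0842 km/h = 0.0454644 kn and 0.822 ft/s = 0.487022 kn.
0.0454644 + 0.487022 ≈ 0.532 kn.

0.532 kn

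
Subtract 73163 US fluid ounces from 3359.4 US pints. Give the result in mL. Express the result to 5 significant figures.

-574100 mL

3359.4 US pt = 1.58959e+6 mL and 73163 US fl oz = 2.16369e+6 mL.
1.58959e+6 − 2.16369e+6 ≈ -574100 mL.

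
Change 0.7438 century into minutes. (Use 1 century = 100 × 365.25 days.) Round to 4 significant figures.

3.912 × 10^7 min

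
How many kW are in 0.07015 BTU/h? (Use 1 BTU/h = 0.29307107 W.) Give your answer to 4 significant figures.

1 BTU/h = 0.000293071 kilowatts.
So 0.07015 × 0.000293071 ≈ 2.056e-5 kW.

2.056e-5 kW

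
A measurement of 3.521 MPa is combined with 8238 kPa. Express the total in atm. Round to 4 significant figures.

3.521 MPa = 34.7496 atm and 8238 kPa = 81.3027 atm.
34.7496 + 81.3027 ≈ 116.1 atm.

116.1 atm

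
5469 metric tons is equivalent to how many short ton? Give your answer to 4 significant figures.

6029 short tons

1 metric ton = 1.10231 short ton.
Then 5469 × 1.10231 ≈ 6029 short ton.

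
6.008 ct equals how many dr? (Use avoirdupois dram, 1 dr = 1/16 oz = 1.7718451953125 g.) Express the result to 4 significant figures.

0.6782 dr

1 carat = 0.112877 dr.
So 6.008 × 0.112877 ≈ 0.6782 dr.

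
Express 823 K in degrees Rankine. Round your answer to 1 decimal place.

°R = K × 9/5.
Applying the formula gives 1481.4 °R.

1481.4 °R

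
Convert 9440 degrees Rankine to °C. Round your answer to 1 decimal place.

4971.3 °C

°R = (°C + 273.15) × 9/5.
Applying the formula gives 4971.3 °C.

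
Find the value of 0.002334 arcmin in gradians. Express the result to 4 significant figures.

4.322e-5 gradians

1 arcmin = 0.0185185 gradians.
Thus 0.002334 × 0.0185185 ≈ 4.322e-5 grad.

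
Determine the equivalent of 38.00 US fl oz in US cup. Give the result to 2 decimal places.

1 US fluid ounce = 0.125000 US cups.
Thus 38.00 × 0.125000 ≈ 4.75 US cup.

4.75 US cup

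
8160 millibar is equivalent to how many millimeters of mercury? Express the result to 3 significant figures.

6120 millimeters of mercury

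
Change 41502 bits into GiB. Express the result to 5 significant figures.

4.8315e-6 gibibytes

1 bit = 1.16415e-10 gibibytes.
41502 × 1.16415e-10 ≈ 4.8315e-6 GiB.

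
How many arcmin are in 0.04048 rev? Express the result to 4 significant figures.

874.4 arcmin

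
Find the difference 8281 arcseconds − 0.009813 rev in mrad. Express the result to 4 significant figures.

8281 arcsec = 40.1474 mrad and 0.009813 rev = 61.6569 mrad.
40.1474 − 61.6569 ≈ -21.51 mrad.

-21.51 mrad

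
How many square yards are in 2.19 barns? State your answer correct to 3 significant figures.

1 barn = 1.19599 × 10^-28 square yards.
Then 2.19 × 1.19599 × 10^-28 ≈ 2.62 × 10^-28 yd².

2.62 × 10^-28 square yards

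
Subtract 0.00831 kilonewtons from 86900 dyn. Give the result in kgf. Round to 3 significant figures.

-0.759 kilograms-force

86900 dyn = 0.0886133 kgf and 0.00831 kN = 0.847384 kgf.
0.0886133 − 0.847384 ≈ -0.759 kgf.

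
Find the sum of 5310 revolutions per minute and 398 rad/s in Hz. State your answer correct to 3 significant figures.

5310 rpm = 88.5000 Hz and 398 rad/s = 63.3437 Hz.
88.5000 + 63.3437 ≈ 152 Hz.

152 hertz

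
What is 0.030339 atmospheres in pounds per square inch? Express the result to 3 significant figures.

0.446 psi

1 atm = 14.6959 pounds per square inch.
0.030339 × 14.6959 ≈ 0.446 psi.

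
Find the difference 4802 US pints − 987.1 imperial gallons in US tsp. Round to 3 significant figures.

4802 US pt = 460992 US tsp and 987.1 imp gal = 910431 US tsp.
460992 − 910431 ≈ -449000 US tsp.

-449000 US tsp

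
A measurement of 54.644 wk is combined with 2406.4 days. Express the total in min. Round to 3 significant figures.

54.644 wk = 550812 min and 2406.4 d = 3.46522 × 10^6 min.
550812 + 3.46522 × 10^6 ≈ 4.02 × 10^6 min.

4.02 × 10^6 minutes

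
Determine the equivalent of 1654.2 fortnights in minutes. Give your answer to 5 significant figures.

1 fortnight = 20160.0 minutes.
1654.2 × 20160.0 ≈ 3.3349 × 10^7 min.

3.3349 × 10^7 minutes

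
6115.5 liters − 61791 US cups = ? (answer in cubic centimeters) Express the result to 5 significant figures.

6115.5 L = 6.11550e+6 cm³ and 61791 US cup = 1.46190e+7 cm³.
6.11550e+6 − 1.46190e+7 ≈ -8.5035e+6 cm³.

-8.5035e+6 cm³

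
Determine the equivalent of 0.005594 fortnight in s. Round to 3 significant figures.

1 fortnight = 1.20960 × 10^6 seconds.
So 0.005594 × 1.20960 × 10^6 ≈ 6770 s.

6770 seconds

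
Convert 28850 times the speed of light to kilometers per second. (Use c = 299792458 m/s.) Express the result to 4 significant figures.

8.649e+9 kilometers per second

1 c = 299792 km/s.
Then 28850 × 299792 ≈ 8.649e+9 km/s.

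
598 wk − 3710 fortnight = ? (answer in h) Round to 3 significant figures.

-1.15 × 10^6 h

598 wk = 100464 h and 3710 fortnight = 1.24656 × 10^6 h.
100464 − 1.24656 × 10^6 ≈ -1.15 × 10^6 h.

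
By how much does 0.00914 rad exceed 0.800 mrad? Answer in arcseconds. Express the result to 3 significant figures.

0.00914 rad = 1885.26 arcsec and 0.800 mrad = 165.012 arcsec.
1885.26 − 165.012 ≈ 1720 arcsec.

1720 arcseconds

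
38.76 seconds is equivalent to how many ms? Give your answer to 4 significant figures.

38760 milliseconds

1 second = 1000.00 ms.
So 38.76 × 1000.00 ≈ 38760 ms.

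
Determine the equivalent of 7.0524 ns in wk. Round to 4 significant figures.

1 nanosecond = 1.65344 × 10^-15 weeks.
Thus 7.0524 × 1.65344 × 10^-15 ≈ 1.166 × 10^-14 wk.

1.166 × 10^-14 wk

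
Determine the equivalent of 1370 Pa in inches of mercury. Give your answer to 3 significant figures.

0.405 inHg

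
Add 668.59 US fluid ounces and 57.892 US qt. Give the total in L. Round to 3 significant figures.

668.59 US fl oz = 19.7726 L and 57.892 US qt = 54.7863 L.
19.7726 + 54.7863 ≈ 74.6 L.

74.6 L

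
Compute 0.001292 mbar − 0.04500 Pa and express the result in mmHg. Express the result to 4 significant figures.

0.001292 mbar = 0.000969080 mmHg and 0.04500 Pa = 0.000337528 mmHg.
0.000969080 − 0.000337528 ≈ 0.0006316 mmHg.

0.0006316 millimeters of mercury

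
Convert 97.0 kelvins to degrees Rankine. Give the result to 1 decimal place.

174.6 degrees Rankine

°R = K × 9/5.
Applying the formula gives 174.6 °R.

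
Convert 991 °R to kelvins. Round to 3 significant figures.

°R = K × 9/5.
Applying the formula gives 551 K.

551 K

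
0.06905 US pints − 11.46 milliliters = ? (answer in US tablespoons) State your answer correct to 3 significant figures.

0.06905 US pt = 2.20960 US tbsp and 11.46 mL = 0.775017 US tbsp.
2.20960 − 0.775017 ≈ 1.43 US tbsp.

1.43 US tbsp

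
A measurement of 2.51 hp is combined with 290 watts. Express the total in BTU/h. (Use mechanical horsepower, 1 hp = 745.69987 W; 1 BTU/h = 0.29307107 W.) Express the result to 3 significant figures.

7380 BTU per hour

2.51 hp = 6386.53 BTU/h and 290 W = 989.521 BTU/h.
6386.53 + 989.521 ≈ 7380 BTU/h.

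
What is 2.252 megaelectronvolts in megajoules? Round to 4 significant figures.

1 MeV = 1.60218e-19 megajoules.
2.252 × 1.60218e-19 ≈ 3.608e-19 MJ.

3.608e-19 megajoules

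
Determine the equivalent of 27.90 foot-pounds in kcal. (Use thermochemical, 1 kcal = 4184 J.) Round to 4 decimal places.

1 foot-pound = 0.000324048 kcal.
Then 27.90 × 0.000324048 ≈ 0.0090 kcal.

0.0090 kcal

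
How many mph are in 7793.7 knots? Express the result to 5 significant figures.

1 knot = 1.15078 mph.
Thus 7793.7 × 1.15078 ≈ 8968.8 mph.

8968.8 miles per hour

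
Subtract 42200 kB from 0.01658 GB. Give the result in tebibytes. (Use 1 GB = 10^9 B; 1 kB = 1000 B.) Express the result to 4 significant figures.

-2.330e-5 tebibytes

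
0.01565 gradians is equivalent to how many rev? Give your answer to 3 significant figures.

1 grad = 0.00250000 rev.
Then 0.01565 × 0.00250000 ≈ 3.91 × 10^-5 rev.

3.91 × 10^-5 revolutions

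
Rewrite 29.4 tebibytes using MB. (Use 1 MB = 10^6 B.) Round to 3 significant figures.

1 tebibyte = 1.09951e+6 MB.
So 29.4 × 1.09951e+6 ≈ 3.23e+7 MB.

3.23e+7 megabytes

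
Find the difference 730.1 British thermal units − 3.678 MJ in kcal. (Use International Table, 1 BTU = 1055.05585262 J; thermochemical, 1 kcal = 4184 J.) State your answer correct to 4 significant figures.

-695.0 kilocalories

730.1 BTU = 184.105 kcal and 3.678 MJ = 879.063 kcal.
184.105 − 879.063 ≈ -695.0 kcal.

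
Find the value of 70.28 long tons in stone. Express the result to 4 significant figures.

11240 st

1 long ton = 160.000 st.
70.28 × 160.000 ≈ 11240 st.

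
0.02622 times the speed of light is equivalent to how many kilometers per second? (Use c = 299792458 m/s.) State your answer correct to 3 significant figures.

7860 kilometers per second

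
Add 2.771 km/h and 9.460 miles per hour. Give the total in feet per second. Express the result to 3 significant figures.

2.771 km/h = 2.52534 ft/s and 9.460 mph = 13.8747 ft/s.
2.52534 + 13.8747 ≈ 16.4 ft/s.

16.4 ft/s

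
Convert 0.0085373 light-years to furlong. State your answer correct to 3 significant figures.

1 light-year = 4.70290e+13 furlongs.
Thus 0.0085373 × 4.70290e+13 ≈ 4.02e+11 furlong.

4.02e+11 furlong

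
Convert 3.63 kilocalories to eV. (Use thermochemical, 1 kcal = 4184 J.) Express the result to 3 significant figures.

1 kcal = 2.61145e+22 eV.
Then 3.63 × 2.61145e+22 ≈ 9.48e+22 eV.

9.48e+22 eV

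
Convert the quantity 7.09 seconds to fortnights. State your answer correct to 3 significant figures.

1 second = 8.26720e-7 fortnight.
So 7.09 × 8.26720e-7 ≈ 5.86e-6 fortnight.

5.86e-6 fortnights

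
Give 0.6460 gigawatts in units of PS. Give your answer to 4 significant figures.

1 GW = 1.35962e+6 PS.
Then 0.6460 × 1.35962e+6 ≈ 878300 PS.

878300 PS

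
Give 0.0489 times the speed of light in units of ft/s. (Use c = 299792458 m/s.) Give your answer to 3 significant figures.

1 speed of light = 9.83571e+8 feet per second.
Then 0.0489 × 9.83571e+8 ≈ 4.81e+7 ft/s.

4.81e+7 ft/s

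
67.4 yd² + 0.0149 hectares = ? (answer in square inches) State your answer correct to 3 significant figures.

318000 in²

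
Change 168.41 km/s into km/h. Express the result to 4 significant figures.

1 km/s = 3600.00 kilometers per hour.
168.41 × 3600.00 ≈ 606300 km/h.

606300 kilometers per hour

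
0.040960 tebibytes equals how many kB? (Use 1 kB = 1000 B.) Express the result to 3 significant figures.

4.50e+7 kB

1 TiB = 1.09951e+9 kB.
Thus 0.040960 × 1.09951e+9 ≈ 4.50e+7 kB.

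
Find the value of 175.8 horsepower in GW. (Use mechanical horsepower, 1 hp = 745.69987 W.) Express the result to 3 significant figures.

1 hp = 7.45700 × 10^-7 GW.
So 175.8 × 7.45700 × 10^-7 ≈ 0.000131 GW.

0.000131 GW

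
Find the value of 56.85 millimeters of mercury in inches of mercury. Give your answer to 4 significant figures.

1 mmHg = 0.0393701 inHg.
Thus 56.85 × 0.0393701 ≈ 2.238 inHg.

2.238 inHg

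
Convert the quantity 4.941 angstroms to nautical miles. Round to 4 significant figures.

2.668e-13 nmi

1 angstrom = 5.39957e-14 nautical miles.
So 4.941 × 5.39957e-14 ≈ 2.668e-13 nmi.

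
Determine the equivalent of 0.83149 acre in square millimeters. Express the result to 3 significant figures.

3.36e+9 square millimeters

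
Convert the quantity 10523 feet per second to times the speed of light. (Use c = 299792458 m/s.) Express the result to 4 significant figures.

1 foot per second = 1.01670 × 10^-9 times the speed of light.
So 10523 × 1.01670 × 10^-9 ≈ 1.070 × 10^-5 c.

1.070 × 10^-5 c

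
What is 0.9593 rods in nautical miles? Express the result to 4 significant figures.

0.002605 nmi

1 rod = 0.00271555 nmi.
0.9593 × 0.00271555 ≈ 0.002605 nmi.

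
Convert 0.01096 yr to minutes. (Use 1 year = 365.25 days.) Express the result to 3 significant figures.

5760 min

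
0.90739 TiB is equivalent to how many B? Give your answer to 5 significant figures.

9.9769 × 10^11 bytes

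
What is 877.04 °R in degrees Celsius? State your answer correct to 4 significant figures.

°R = (°C + 273.15) × 9/5.
Applying the formula gives 214.1 °C.

214.1 °C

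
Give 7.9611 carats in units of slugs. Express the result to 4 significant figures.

0.0001091 slug

1 carat = 1.37044 × 10^-5 slugs.
Thus 7.9611 × 1.37044 × 10^-5 ≈ 0.0001091 slug.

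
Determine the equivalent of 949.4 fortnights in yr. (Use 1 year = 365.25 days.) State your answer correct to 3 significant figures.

1 fortnight = 0.0383299 yr.
Thus 949.4 × 0.0383299 ≈ 36.4 yr.

36.4 years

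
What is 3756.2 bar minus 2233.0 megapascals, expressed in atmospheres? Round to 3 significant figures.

-18300 atmospheres

3756.2 bar = 3707.08 atm and 2233.0 MPa = 22038.0 atm.
3707.08 − 22038.0 ≈ -18300 atm.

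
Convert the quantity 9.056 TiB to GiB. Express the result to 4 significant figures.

9273 gibibytes

1 TiB = 1024.00 GiB.
So 9.056 × 1024.00 ≈ 9273 GiB.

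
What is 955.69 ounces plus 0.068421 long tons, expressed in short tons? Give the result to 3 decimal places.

0.106 short ton

955.69 oz = 0.0298653 short ton and 0.068421 long ton = 0.0766315 short ton.
0.0298653 + 0.0766315 ≈ 0.106 short ton.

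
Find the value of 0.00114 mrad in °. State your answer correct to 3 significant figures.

6.53e-5 degrees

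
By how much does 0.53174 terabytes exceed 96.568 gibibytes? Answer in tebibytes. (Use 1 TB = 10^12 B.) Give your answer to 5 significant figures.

0.38931 tebibytes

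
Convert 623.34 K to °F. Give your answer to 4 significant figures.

K = (°F + 459.67) × 5/9.
Applying the formula gives 662.3 °F.

662.3 degrees Fahrenheit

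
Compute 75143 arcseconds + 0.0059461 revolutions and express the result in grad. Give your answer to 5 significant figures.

75143 arcsec = 23.1923 grad and 0.0059461 rev = 2.37844 grad.
23.1923 + 2.37844 ≈ 25.571 grad.

25.571 grad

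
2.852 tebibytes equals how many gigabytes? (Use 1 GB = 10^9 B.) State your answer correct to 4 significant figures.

1 TiB = 1099.51 GB.
Then 2.852 × 1099.51 ≈ 3136 GB.

3136 GB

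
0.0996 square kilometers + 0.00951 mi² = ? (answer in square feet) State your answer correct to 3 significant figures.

0.0996 km² = 1.07209 × 10^6 ft² and 0.00951 mi² = 265124 ft².
1.07209 × 10^6 + 265124 ≈ 1.34 × 10^6 ft².

1.34 × 10^6 ft²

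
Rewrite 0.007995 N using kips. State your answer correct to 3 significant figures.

1.80e-6 kip

1 N = 0.000224809 kip.
0.007995 × 0.000224809 ≈ 1.80e-6 kip.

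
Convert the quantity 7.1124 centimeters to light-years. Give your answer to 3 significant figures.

1 cm = 1.05700e-18 light-years.
7.1124 × 1.05700e-18 ≈ 7.52e-18 ly.

7.52e-18 ly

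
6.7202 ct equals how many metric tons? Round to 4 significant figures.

1.344 × 10^-6 metric tons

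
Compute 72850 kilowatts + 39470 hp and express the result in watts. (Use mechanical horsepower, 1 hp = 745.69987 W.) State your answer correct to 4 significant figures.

72850 kW = 7.28500e+7 W and 39470 hp = 2.94328e+7 W.
7.28500e+7 + 2.94328e+7 ≈ 1.023e+8 W.

1.023e+8 W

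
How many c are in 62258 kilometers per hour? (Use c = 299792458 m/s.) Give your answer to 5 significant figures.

5.7686e-5 c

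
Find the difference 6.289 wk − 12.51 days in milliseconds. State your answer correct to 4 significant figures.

2.723e+9 milliseconds

6.289 wk = 3.80359e+9 ms and 12.51 d = 1.08086e+9 ms.
3.80359e+9 − 1.08086e+9 ≈ 2.723e+9 ms.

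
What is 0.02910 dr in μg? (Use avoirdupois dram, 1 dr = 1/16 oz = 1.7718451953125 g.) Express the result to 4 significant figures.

51560 μg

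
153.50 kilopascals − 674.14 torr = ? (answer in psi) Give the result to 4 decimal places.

153.50 kPa = 22.2633 psi and 674.14 torr = 13.0357 psi.
22.2633 − 13.0357 ≈ 9.2276 psi.

9.2276 psi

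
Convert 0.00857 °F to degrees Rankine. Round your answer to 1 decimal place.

459.7 degrees Rankine

°R = °F + 459.67.
Applying the formula gives 459.7 °R.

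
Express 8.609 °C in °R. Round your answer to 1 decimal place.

°R = (°C + 273.15) × 9/5.
Applying the formula gives 507.2 °R.

507.2 degrees Rankine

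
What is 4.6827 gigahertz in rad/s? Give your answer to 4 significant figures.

2.942e+10 rad/s

1 gigahertz = 6.28319e+9 rad/s.
So 4.6827 × 6.28319e+9 ≈ 2.942e+10 rad/s.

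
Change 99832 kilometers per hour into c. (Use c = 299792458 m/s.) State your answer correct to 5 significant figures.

9.2501 × 10^-5 times the speed of light

1 km/h = 9.26567 × 10^-10 times the speed of light.
Then 99832 × 9.26567 × 10^-10 ≈ 9.2501 × 10^-5 c.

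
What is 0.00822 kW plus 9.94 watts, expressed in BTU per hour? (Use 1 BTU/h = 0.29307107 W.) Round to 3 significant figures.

62.0 BTU/h

0.00822 kW = 28.0478 BTU/h and 9.94 W = 33.9167 BTU/h.
28.0478 + 33.9167 ≈ 62.0 BTU/h.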